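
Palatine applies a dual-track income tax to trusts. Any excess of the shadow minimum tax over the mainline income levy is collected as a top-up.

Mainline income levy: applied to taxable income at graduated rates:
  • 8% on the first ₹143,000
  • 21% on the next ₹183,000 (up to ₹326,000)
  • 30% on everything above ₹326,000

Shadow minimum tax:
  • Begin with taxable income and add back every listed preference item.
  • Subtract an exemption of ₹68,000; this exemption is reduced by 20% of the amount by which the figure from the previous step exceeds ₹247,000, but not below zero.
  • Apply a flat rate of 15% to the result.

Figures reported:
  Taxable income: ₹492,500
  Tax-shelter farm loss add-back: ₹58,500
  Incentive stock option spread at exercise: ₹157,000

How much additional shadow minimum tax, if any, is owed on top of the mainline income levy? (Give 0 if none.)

Mainline income levy:
  ₹143,000 × 8% = ₹11,440
  ₹183,000 × 21% = ₹38,430
  ₹166,500 × 30% = ₹49,950
  → ₹99,820

Shadow minimum tax:
  Adjusted income: ₹492,500 + ₹58,500 + ₹157,000 = ₹708,000
  Exemption: 20% × (₹708,000 − ₹247,000) = ₹92,200 ≥ ₹68,000, so the exemption is fully phased out
  Base: ₹708,000 − ₹0 = ₹708,000
  ₹708,000 × 15% = ₹106,200

Excess of shadow minimum tax over mainline income levy: ₹106,200 − ₹99,820 = ₹6,380.

₹6,380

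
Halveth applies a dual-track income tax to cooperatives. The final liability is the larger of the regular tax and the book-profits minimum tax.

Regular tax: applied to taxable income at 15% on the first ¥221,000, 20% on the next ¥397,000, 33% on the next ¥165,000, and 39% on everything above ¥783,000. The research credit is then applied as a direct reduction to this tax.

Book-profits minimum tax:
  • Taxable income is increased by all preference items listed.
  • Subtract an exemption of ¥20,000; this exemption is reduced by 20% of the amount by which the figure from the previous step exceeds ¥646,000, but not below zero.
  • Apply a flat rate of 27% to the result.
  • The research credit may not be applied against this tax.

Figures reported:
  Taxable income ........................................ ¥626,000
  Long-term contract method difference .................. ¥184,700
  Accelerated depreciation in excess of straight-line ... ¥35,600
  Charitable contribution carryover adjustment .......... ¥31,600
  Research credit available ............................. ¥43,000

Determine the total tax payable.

Regular tax:
  ¥221,000 × 15% = ¥33,150
  ¥397,000 × 20% = ¥79,400
  ¥8,000 × 33% = ¥2,640
  → ¥115,190
  Less research credit ¥43,000 → ¥72,190

Book-profits minimum tax:
  Adjusted income: ¥626,000 + ¥184,700 + ¥35,600 + ¥31,600 = ¥877,900
  Exemption: 20% × (¥877,900 − ¥646,000) = ¥46,380 ≥ ¥20,000, so the exemption is fully phased out
  Base: ¥877,900 − ¥0 = ¥877,900
  ¥877,900 × 27% = ¥237,033

¥237,033 > ¥72,190, so the book-profits minimum tax is the binding amount.

¥237,033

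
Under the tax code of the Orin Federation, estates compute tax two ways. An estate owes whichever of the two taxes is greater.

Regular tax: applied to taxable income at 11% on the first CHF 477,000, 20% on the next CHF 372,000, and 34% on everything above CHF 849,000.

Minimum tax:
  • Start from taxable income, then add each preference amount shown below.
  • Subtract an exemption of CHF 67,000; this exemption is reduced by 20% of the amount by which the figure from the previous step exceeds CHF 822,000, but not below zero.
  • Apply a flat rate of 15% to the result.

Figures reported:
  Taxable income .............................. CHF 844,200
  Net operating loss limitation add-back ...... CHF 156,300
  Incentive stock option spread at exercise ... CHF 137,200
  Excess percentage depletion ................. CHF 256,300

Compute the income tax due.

CHF 209,100

Regular tax:
  CHF 477,000 × 11% = CHF 52,470
  CHF 367,200 × 20% = CHF 73,440
  → CHF 125,910

Minimum tax:
  Adjusted income: CHF 844,200 + CHF 156,300 + CHF 137,200 + CHF 256,300 = CHF 1,394,000
  Exemption: 20% × (CHF 1,394,000 − CHF 822,000) = CHF 114,400 ≥ CHF 67,000, so the exemption is fully phased out
  Base: CHF 1,394,000 − CHF 0 = CHF 1,394,000
  CHF 1,394,000 × 15% = CHF 209,100

CHF 209,100 > CHF 125,910, so the minimum tax is the binding amount.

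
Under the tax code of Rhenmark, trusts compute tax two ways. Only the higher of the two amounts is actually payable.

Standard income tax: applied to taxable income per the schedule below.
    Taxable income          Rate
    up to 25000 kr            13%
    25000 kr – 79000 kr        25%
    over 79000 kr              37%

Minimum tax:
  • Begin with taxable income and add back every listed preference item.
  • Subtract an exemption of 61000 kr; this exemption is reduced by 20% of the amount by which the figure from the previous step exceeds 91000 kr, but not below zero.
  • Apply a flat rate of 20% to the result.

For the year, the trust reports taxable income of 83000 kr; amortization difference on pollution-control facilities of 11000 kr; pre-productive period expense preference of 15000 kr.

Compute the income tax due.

18230 kr

Minimum tax:
  Adjusted income: 83000 kr + 11000 kr + 15000 kr = 109000 kr
  Exemption: 61000 kr − 20% × (109000 kr − 91000 kr) = 61000 kr − 3600 kr = 57400 kr
  Base: 109000 kr − 57400 kr = 51600 kr
  51600 kr × 20% = 10320 kr

Standard income tax:
  25000 kr × 13% = 3250 kr
  54000 kr × 25% = 13500 kr
  4000 kr × 37% = 1480 kr
  → 18230 kr

18230 kr > 10320 kr, so the standard income tax governs.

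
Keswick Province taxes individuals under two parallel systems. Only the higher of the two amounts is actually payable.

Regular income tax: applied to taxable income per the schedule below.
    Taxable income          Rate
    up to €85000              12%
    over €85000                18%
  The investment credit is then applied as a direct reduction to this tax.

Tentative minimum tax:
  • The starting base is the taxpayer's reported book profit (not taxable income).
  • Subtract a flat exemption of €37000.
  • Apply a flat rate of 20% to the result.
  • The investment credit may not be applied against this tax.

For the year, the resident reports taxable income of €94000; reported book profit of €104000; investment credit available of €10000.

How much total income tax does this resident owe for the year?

Regular income tax:
  €85000 × 12% = €10200
  €9000 × 18% = €1620
  → €11820
  Less investment credit €10000 → €1820

Tentative minimum tax:
  Base (reported book profit): €104000
  Less exemption €37000 → base €67000
  €67000 × 20% = €13400

€13400 > €1820, so the tentative minimum tax is the binding amount.

€13400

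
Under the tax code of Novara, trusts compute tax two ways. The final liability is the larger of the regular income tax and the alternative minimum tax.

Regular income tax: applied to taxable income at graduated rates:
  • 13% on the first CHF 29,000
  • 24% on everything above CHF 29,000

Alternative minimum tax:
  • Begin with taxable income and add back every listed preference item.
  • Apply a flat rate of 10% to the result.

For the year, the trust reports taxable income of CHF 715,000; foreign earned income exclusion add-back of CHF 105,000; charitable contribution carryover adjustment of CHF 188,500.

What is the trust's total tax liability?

Regular income tax:
  CHF 29,000 × 13% = CHF 3,770
  CHF 686,000 × 24% = CHF 164,640
  → CHF 168,410

Alternative minimum tax:
  Adjusted income: CHF 715,000 + CHF 105,000 + CHF 188,500 = CHF 1,008,500
  CHF 1,008,500 × 10% = CHF 100,850

CHF 168,410 > CHF 100,850, so the regular income tax governs.

CHF 168,410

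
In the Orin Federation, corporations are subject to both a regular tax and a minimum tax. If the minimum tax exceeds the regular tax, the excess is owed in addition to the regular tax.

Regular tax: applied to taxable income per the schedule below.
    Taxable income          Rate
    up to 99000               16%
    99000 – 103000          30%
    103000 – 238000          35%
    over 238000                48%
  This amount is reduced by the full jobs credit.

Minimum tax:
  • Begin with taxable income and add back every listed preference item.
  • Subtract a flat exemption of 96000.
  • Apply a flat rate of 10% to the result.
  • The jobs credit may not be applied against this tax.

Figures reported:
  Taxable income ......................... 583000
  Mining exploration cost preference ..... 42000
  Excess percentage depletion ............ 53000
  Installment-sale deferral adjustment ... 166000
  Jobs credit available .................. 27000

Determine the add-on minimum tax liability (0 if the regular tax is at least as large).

Minimum tax:
  Adjusted income: 583000 + 42000 + 53000 + 166000 = 844000
  Less exemption 96000 → base 748000
  748000 × 10% = 74800

Regular tax:
  99000 × 16% = 15840
  4000 × 30% = 1200
  135000 × 35% = 47250
  345000 × 48% = 165600
  → 229890
  Less jobs credit 27000 → 202890

74800 ≤ 202890, so no add-on is due.

0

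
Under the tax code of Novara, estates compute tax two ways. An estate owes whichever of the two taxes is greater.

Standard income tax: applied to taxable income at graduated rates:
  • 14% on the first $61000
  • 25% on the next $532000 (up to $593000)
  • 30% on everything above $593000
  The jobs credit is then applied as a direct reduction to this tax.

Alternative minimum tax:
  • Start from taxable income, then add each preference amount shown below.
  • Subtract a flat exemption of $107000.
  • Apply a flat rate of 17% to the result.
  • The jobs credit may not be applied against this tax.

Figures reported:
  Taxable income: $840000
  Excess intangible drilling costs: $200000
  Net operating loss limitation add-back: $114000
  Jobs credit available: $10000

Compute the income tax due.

$205640

Standard income tax:
  $61000 × 14% = $8540
  $532000 × 25% = $133000
  $247000 × 30% = $74100
  → $215640
  Less jobs credit $10000 → $205640

Alternative minimum tax:
  Adjusted income: $840000 + $200000 + $114000 = $1154000
  Less exemption $107000 → base $1047000
  $1047000 × 17% = $177990

$205640 > $177990, so the standard income tax governs.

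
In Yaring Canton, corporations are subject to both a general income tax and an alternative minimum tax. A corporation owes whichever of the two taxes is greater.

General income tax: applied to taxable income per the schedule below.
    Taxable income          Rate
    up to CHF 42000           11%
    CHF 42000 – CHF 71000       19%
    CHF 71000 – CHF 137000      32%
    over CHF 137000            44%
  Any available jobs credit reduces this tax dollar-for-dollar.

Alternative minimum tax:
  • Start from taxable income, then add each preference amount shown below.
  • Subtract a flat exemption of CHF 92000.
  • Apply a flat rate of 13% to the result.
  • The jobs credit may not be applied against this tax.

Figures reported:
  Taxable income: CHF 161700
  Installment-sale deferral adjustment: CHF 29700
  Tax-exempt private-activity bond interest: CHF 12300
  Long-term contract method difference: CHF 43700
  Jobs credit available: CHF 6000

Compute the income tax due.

General income tax:
  CHF 42000 × 11% = CHF 4620
  CHF 29000 × 19% = CHF 5510
  CHF 66000 × 32% = CHF 21120
  CHF 24700 × 44% = CHF 10868
  → CHF 42118
  Less jobs credit CHF 6000 → CHF 36118

Alternative minimum tax:
  Adjusted income: CHF 161700 + CHF 29700 + CHF 12300 + CHF 43700 = CHF 247400
  Less exemption CHF 92000 → base CHF 155400
  CHF 155400 × 13% = CHF 20202

CHF 36118 > CHF 20202, so the general income tax governs.

CHF 36118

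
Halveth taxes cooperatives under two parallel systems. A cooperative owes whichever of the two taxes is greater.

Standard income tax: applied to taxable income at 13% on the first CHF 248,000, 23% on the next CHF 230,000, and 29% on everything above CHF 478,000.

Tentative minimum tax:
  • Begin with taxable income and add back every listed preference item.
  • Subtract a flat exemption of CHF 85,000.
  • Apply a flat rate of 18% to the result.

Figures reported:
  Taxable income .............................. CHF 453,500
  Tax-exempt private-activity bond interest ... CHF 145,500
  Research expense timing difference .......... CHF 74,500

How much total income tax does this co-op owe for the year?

Tentative minimum tax:
  Adjusted income: CHF 453,500 + CHF 145,500 + CHF 74,500 = CHF 673,500
  Less exemption CHF 85,000 → base CHF 588,500
  CHF 588,500 × 18% = CHF 105,930

Standard income tax:
  CHF 248,000 × 13% = CHF 32,240
  CHF 205,500 × 23% = CHF 47,265
  → CHF 79,505

CHF 105,930 > CHF 79,505, so the tentative minimum tax is the binding amount.

CHF 105,930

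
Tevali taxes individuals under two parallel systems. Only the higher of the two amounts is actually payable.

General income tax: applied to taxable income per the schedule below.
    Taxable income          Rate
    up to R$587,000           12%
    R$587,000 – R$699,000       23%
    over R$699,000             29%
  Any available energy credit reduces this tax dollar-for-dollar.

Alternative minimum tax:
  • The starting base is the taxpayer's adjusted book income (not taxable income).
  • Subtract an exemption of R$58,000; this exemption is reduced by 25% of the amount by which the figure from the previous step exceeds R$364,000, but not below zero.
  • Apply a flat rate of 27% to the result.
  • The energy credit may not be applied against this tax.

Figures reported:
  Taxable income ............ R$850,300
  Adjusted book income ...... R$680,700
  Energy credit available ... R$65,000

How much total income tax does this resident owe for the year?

General income tax:
  R$587,000 × 12% = R$70,440
  R$112,000 × 23% = R$25,760
  R$151,300 × 29% = R$43,877
  → R$140,077
  Less energy credit R$65,000 → R$75,077

Alternative minimum tax:
  Base (adjusted book income): R$680,700
  Exemption: 25% × (R$680,700 − R$364,000) = R$79,175 ≥ R$58,000, so the exemption is fully phased out
  Base: R$680,700 − R$0 = R$680,700
  R$680,700 × 27% = R$183,789

R$183,789 > R$75,077, so the alternative minimum tax is the binding amount.

R$183,789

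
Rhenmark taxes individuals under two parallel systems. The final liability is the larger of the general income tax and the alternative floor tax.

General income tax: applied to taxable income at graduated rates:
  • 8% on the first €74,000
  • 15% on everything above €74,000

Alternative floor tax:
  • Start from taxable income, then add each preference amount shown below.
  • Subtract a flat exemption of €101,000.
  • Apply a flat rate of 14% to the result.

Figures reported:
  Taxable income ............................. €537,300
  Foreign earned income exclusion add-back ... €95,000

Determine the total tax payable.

Alternative floor tax:
  Adjusted income: €537,300 + €95,000 = €632,300
  Less exemption €101,000 → base €531,300
  €531,300 × 14% = €74,382

General income tax:
  €74,000 × 8% = €5,920
  €463,300 × 15% = €69,495
  → €75,415

€75,415 > €74,382, so the general income tax governs.

€75,415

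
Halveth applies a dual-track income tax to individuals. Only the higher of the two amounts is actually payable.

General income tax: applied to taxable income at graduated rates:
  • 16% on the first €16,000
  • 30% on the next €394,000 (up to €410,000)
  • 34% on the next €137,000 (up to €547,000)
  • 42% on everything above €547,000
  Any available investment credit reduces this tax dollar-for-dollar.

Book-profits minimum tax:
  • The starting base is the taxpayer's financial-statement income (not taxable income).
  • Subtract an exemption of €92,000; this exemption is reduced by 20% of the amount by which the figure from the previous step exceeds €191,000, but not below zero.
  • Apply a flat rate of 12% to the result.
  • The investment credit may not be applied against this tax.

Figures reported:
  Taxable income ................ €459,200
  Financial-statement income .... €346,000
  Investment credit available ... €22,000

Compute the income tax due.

€115,488

Book-profits minimum tax:
  Base (financial-statement income): €346,000
  Exemption: €92,000 − 20% × (€346,000 − €191,000) = €92,000 − €31,000 = €61,000
  Base: €346,000 − €61,000 = €285,000
  €285,000 × 12% = €34,200

General income tax:
  €16,000 × 16% = €2,560
  €394,000 × 30% = €118,200
  €49,200 × 34% = €16,728
  → €137,488
  Less investment credit €22,000 → €115,488

€115,488 > €34,200, so the general income tax governs.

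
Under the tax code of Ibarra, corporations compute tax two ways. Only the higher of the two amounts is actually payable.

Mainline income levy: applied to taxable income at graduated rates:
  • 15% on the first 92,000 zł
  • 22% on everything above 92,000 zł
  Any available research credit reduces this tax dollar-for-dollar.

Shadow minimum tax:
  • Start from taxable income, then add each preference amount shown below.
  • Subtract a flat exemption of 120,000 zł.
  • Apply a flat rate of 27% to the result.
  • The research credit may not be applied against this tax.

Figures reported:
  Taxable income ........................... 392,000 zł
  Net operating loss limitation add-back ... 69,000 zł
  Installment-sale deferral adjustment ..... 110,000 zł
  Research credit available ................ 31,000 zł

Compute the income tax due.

Mainline income levy:
  92,000 zł × 15% = 13,800 zł
  300,000 zł × 22% = 66,000 zł
  → 79,800 zł
  Less research credit 31,000 zł → 48,800 zł

Shadow minimum tax:
  Adjusted income: 392,000 zł + 69,000 zł + 110,000 zł = 571,000 zł
  Less exemption 120,000 zł → base 451,000 zł
  451,000 zł × 27% = 121,770 zł

121,770 zł > 48,800 zł, so the shadow minimum tax is the binding amount.

121,770 zł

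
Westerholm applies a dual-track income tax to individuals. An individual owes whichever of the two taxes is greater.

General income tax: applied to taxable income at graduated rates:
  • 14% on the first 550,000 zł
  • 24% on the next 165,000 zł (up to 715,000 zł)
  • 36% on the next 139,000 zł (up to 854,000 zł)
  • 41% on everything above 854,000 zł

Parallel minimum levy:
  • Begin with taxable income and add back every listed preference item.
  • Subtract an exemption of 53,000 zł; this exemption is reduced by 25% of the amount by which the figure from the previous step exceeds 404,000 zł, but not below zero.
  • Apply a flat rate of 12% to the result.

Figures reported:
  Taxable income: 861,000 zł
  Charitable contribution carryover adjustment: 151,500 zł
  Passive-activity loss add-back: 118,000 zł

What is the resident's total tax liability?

General income tax:
  550,000 zł × 14% = 77,000 zł
  165,000 zł × 24% = 39,600 zł
  139,000 zł × 36% = 50,040 zł
  7,000 zł × 41% = 2,870 zł
  → 169,510 zł

Parallel minimum levy:
  Adjusted income: 861,000 zł + 151,500 zł + 118,000 zł = 1,130,500 zł
  Exemption: 25% × (1,130,500 zł − 404,000 zł) = 181,625 zł ≥ 53,000 zł, so the exemption is fully phased out
  Base: 1,130,500 zł − 0 zł = 1,130,500 zł
  1,130,500 zł × 12% = 135,660 zł

169,510 zł > 135,660 zł, so the general income tax governs.

169,510 zł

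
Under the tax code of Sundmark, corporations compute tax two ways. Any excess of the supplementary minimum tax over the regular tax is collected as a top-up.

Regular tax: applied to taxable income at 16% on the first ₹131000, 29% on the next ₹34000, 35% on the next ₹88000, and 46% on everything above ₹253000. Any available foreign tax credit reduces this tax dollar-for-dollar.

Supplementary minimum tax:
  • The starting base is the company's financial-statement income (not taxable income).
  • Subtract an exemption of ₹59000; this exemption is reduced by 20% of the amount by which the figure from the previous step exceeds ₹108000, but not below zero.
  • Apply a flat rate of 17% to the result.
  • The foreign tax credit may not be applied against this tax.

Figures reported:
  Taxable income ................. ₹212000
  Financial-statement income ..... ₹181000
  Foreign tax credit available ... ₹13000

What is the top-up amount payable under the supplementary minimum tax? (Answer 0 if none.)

Supplementary minimum tax:
  Base (financial-statement income): ₹181000
  Exemption: ₹59000 − 20% × (₹181000 − ₹108000) = ₹59000 − ₹14600 = ₹44400
  Base: ₹181000 − ₹44400 = ₹136600
  ₹136600 × 17% = ₹23222

Regular tax:
  ₹131000 × 16% = ₹20960
  ₹34000 × 29% = ₹9860
  ₹47000 × 35% = ₹16450
  → ₹47270
  Less foreign tax credit ₹13000 → ₹34270

₹23222 ≤ ₹34270, so no add-on is due.

₹0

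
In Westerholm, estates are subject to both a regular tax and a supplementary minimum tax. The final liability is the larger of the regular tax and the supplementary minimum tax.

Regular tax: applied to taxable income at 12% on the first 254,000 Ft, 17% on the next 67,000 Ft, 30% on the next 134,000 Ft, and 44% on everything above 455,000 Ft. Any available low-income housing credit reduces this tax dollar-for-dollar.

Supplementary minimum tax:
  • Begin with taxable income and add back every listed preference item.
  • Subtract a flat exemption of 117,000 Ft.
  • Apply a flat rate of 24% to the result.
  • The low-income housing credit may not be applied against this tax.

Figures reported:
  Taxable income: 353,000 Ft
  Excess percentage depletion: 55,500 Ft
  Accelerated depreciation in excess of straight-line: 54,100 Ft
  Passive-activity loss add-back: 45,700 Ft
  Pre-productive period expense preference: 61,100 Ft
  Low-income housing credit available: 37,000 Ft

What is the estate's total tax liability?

108,576 Ft

Regular tax:
  254,000 Ft × 12% = 30,480 Ft
  67,000 Ft × 17% = 11,390 Ft
  32,000 Ft × 30% = 9,600 Ft
  → 51,470 Ft
  Less low-income housing credit 37,000 Ft → 14,470 Ft

Supplementary minimum tax:
  Adjusted income: 353,000 Ft + 55,500 Ft + 54,100 Ft + 45,700 Ft + 61,100 Ft = 569,400 Ft
  Less exemption 117,000 Ft → base 452,400 Ft
  452,400 Ft × 24% = 108,576 Ft

108,576 Ft > 14,470 Ft, so the supplementary minimum tax is the binding amount.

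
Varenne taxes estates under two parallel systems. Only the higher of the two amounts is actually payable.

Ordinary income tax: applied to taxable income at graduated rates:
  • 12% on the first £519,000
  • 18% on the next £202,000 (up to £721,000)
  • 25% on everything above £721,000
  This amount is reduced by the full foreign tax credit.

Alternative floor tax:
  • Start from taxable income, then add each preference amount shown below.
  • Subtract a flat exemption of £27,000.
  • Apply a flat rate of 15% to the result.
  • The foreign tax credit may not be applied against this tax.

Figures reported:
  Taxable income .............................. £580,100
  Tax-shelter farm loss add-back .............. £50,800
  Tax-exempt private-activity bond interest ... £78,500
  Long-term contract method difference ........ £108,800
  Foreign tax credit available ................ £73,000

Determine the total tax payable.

£118,680

Ordinary income tax:
  £519,000 × 12% = £62,280
  £61,100 × 18% = £10,998
  → £73,278
  Less foreign tax credit £73,000 → £278

Alternative floor tax:
  Adjusted income: £580,100 + £50,800 + £78,500 + £108,800 = £818,200
  Less exemption £27,000 → base £791,200
  £791,200 × 15% = £118,680

£118,680 > £278, so the alternative floor tax is the binding amount.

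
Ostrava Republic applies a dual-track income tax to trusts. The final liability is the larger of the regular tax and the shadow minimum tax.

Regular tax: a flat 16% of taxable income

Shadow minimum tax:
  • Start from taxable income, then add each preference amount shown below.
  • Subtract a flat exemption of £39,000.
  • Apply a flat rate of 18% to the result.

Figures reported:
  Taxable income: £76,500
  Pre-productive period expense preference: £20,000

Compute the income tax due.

Shadow minimum tax:
  Adjusted income: £76,500 + £20,000 = £96,500
  Less exemption £39,000 → base £57,500
  £57,500 × 18% = £10,350

Regular tax:
  £76,500 × 16% = £12,240

£12,240 > £10,350, so the regular tax governs.

£12,240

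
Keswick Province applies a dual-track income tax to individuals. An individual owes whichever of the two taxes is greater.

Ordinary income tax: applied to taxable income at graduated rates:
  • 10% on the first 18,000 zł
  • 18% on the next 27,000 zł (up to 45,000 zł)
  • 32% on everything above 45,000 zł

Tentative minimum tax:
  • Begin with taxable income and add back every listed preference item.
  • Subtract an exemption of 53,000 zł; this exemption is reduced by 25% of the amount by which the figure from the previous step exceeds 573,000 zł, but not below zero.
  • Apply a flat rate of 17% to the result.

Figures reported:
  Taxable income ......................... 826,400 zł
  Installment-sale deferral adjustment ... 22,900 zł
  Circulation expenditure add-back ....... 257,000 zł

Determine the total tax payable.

256,708 zł

Tentative minimum tax:
  Adjusted income: 826,400 zł + 22,900 zł + 257,000 zł = 1,106,300 zł
  Exemption: 25% × (1,106,300 zł − 573,000 zł) = 133,325 zł ≥ 53,000 zł, so the exemption is fully phased out
  Base: 1,106,300 zł − 0 zł = 1,106,300 zł
  1,106,300 zł × 17% = 188,071 zł

Ordinary income tax:
  18,000 zł × 10% = 1,800 zł
  27,000 zł × 18% = 4,860 zł
  781,400 zł × 32% = 250,048 zł
  → 256,708 zł

256,708 zł > 188,071 zł, so the ordinary income tax governs.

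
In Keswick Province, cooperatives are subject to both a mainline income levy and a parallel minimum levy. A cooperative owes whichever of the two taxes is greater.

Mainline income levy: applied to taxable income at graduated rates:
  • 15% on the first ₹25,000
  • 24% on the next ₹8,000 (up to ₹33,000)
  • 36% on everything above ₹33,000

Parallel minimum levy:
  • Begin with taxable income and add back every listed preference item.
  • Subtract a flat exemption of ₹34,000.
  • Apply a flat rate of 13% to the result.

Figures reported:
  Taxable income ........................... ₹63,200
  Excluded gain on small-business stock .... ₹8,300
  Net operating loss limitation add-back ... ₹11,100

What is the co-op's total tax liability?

₹16,542

Mainline income levy:
  ₹25,000 × 15% = ₹3,750
  ₹8,000 × 24% = ₹1,920
  ₹30,200 × 36% = ₹10,872
  → ₹16,542

Parallel minimum levy:
  Adjusted income: ₹63,200 + ₹8,300 + ₹11,100 = ₹82,600
  Less exemption ₹34,000 → base ₹48,600
  ₹48,600 × 13% = ₹6,318

₹16,542 > ₹6,318, so the mainline income levy governs.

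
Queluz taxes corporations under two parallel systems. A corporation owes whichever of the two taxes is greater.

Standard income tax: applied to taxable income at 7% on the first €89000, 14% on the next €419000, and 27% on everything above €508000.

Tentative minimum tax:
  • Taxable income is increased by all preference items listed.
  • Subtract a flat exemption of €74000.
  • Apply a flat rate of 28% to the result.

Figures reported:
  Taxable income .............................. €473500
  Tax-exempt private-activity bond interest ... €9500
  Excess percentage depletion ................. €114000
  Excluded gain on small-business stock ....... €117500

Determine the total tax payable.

€179340

Standard income tax:
  €89000 × 7% = €6230
  €384500 × 14% = €53830
  → €60060

Tentative minimum tax:
  Adjusted income: €473500 + €9500 + €114000 + €117500 = €714500
  Less exemption €74000 → base €640500
  €640500 × 28% = €179340

€179340 > €60060, so the tentative minimum tax is the binding amount.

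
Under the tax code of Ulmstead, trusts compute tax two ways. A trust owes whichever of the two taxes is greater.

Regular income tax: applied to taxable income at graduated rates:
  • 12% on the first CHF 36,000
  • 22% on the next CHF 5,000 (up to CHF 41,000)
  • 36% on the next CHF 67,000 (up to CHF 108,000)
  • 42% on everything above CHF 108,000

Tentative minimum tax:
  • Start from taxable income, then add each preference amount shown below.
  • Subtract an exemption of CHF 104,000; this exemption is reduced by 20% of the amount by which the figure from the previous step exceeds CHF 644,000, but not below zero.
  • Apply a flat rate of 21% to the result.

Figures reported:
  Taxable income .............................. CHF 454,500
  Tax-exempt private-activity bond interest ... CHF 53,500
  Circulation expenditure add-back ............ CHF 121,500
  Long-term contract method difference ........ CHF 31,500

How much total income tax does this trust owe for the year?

Tentative minimum tax:
  Adjusted income: CHF 454,500 + CHF 53,500 + CHF 121,500 + CHF 31,500 = CHF 661,000
  Exemption: CHF 104,000 − 20% × (CHF 661,000 − CHF 644,000) = CHF 104,000 − CHF 3,400 = CHF 100,600
  Base: CHF 661,000 − CHF 100,600 = CHF 560,400
  CHF 560,400 × 21% = CHF 117,684

Regular income tax:
  CHF 36,000 × 12% = CHF 4,320
  CHF 5,000 × 22% = CHF 1,100
  CHF 67,000 × 36% = CHF 24,120
  CHF 346,500 × 42% = CHF 145,530
  → CHF 175,070

CHF 175,070 > CHF 117,684, so the regular income tax governs.

CHF 175,070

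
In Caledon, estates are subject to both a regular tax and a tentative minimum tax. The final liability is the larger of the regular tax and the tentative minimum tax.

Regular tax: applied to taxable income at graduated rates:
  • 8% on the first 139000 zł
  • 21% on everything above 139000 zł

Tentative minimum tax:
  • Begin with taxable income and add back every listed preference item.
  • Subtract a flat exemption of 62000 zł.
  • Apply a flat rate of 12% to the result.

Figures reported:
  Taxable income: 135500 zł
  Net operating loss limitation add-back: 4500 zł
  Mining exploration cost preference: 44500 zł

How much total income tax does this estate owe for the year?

14700 zł

Tentative minimum tax:
  Adjusted income: 135500 zł + 4500 zł + 44500 zł = 184500 zł
  Less exemption 62000 zł → base 122500 zł
  122500 zł × 12% = 14700 zł

Regular tax:
  135500 zł × 8% = 10840 zł

14700 zł > 10840 zł, so the tentative minimum tax is the binding amount.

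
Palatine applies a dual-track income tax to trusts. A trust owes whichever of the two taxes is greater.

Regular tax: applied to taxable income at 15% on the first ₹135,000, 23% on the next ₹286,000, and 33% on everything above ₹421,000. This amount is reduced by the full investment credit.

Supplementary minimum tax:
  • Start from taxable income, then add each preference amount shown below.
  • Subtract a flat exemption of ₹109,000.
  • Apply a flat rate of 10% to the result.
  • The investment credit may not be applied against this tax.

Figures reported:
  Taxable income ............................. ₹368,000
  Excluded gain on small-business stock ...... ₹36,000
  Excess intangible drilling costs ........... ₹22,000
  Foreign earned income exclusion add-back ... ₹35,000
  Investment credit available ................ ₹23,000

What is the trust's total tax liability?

₹50,840

Supplementary minimum tax:
  Adjusted income: ₹368,000 + ₹36,000 + ₹22,000 + ₹35,000 = ₹461,000
  Less exemption ₹109,000 → base ₹352,000
  ₹352,000 × 10% = ₹35,200

Regular tax:
  ₹135,000 × 15% = ₹20,250
  ₹233,000 × 23% = ₹53,590
  → ₹73,840
  Less investment credit ₹23,000 → ₹50,840

₹50,840 > ₹35,200, so the regular tax governs.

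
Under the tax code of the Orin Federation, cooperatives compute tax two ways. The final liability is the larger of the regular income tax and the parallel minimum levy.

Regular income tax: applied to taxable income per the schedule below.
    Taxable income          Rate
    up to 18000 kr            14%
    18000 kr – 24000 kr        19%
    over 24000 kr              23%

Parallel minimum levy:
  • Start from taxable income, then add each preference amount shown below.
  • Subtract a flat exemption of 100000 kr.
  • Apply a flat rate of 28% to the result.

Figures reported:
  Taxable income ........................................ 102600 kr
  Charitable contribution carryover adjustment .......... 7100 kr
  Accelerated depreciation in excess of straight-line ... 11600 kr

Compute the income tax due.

21738 kr

Regular income tax:
  18000 kr × 14% = 2520 kr
  6000 kr × 19% = 1140 kr
  78600 kr × 23% = 18078 kr
  → 21738 kr

Parallel minimum levy:
  Adjusted income: 102600 kr + 7100 kr + 11600 kr = 121300 kr
  Less exemption 100000 kr → base 21300 kr
  21300 kr × 28% = 5964 kr

21738 kr > 5964 kr, so the regular income tax governs.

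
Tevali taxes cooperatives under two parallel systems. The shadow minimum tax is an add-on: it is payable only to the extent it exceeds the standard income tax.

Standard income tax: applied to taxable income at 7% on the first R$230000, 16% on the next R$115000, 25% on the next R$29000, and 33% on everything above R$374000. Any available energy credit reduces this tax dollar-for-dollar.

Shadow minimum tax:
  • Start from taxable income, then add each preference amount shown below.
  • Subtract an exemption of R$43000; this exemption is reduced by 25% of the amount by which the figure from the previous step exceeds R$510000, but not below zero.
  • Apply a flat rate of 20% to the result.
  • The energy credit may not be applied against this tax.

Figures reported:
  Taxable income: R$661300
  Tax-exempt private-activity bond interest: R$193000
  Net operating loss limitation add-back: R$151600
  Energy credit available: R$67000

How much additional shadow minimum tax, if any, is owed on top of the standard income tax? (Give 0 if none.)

Standard income tax:
  R$230000 × 7% = R$16100
  R$115000 × 16% = R$18400
  R$29000 × 25% = R$7250
  R$287300 × 33% = R$94809
  → R$136559
  Less energy credit R$67000 → R$69559

Shadow minimum tax:
  Adjusted income: R$661300 + R$193000 + R$151600 = R$1005900
  Exemption: 25% × (R$1005900 − R$510000) = R$123975 ≥ R$43000, so the exemption is fully phased out
  Base: R$1005900 − R$0 = R$1005900
  R$1005900 × 20% = R$201180

Excess of shadow minimum tax over standard income tax: R$201180 − R$69559 = R$131621.

R$131621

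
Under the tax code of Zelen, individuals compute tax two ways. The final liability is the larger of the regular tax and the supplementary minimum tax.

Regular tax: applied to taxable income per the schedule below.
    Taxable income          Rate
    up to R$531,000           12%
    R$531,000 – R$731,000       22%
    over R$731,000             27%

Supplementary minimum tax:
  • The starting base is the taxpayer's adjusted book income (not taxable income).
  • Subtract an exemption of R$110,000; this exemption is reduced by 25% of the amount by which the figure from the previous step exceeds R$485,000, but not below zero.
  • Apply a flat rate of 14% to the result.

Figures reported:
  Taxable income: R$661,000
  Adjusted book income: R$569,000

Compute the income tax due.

R$92,320

Regular tax:
  R$531,000 × 12% = R$63,720
  R$130,000 × 22% = R$28,600
  → R$92,320

Supplementary minimum tax:
  Base (adjusted book income): R$569,000
  Exemption: R$110,000 − 25% × (R$569,000 − R$485,000) = R$110,000 − R$21,000 = R$89,000
  Base: R$569,000 − R$89,000 = R$480,000
  R$480,000 × 14% = R$67,200

R$92,320 > R$67,200, so the regular tax governs.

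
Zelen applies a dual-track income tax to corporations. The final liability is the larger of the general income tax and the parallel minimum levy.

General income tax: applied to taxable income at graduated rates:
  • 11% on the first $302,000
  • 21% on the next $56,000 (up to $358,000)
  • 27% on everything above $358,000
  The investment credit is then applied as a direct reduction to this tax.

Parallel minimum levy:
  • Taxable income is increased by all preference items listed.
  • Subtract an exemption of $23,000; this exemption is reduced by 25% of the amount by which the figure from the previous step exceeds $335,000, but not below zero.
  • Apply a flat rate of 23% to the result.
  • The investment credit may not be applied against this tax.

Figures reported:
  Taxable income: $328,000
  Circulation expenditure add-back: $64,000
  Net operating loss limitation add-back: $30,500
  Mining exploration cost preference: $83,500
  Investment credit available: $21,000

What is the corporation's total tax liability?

$116,380

General income tax:
  $302,000 × 11% = $33,220
  $26,000 × 21% = $5,460
  → $38,680
  Less investment credit $21,000 → $17,680

Parallel minimum levy:
  Adjusted income: $328,000 + $64,000 + $30,500 + $83,500 = $506,000
  Exemption: 25% × ($506,000 − $335,000) = $42,750 ≥ $23,000, so the exemption is fully phased out
  Base: $506,000 − $0 = $506,000
  $506,000 × 23% = $116,380

$116,380 > $17,680, so the parallel minimum levy is the binding amount.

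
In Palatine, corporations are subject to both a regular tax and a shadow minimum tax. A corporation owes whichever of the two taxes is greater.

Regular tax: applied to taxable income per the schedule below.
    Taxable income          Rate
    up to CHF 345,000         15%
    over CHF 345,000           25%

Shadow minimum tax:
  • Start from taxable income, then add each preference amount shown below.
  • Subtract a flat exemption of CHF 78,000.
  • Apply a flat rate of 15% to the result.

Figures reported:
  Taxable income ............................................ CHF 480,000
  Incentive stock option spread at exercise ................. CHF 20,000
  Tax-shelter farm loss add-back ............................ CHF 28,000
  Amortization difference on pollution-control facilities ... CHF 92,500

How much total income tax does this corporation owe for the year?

Regular tax:
  CHF 345,000 × 15% = CHF 51,750
  CHF 135,000 × 25% = CHF 33,750
  → CHF 85,500

Shadow minimum tax:
  Adjusted income: CHF 480,000 + CHF 20,000 + CHF 28,000 + CHF 92,500 = CHF 620,500
  Less exemption CHF 78,000 → base CHF 542,500
  CHF 542,500 × 15% = CHF 81,375

CHF 85,500 > CHF 81,375, so the regular tax governs.

CHF 85,500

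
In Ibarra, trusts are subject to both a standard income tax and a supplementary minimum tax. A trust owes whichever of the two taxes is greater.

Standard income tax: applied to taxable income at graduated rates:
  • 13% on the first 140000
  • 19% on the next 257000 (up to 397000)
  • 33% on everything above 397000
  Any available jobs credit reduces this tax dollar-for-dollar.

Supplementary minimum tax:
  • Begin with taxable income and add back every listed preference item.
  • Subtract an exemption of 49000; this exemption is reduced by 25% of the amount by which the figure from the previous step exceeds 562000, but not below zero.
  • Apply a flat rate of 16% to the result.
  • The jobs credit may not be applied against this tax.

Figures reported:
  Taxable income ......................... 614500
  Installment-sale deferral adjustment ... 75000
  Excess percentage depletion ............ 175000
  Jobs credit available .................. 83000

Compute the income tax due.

Standard income tax:
  140000 × 13% = 18200
  257000 × 19% = 48830
  217500 × 33% = 71775
  → 138805
  Less jobs credit 83000 → 55805

Supplementary minimum tax:
  Adjusted income: 614500 + 75000 + 175000 = 864500
  Exemption: 25% × (864500 − 562000) = 75625 ≥ 49000, so the exemption is fully phased out
  Base: 864500 − 0 = 864500
  864500 × 16% = 138320

138320 > 55805, so the supplementary minimum tax is the binding amount.

138320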